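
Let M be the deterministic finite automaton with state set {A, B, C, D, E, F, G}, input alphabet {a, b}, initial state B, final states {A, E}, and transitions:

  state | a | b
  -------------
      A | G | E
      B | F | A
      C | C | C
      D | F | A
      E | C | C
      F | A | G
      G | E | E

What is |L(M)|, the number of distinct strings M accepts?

10

The useful subgraph on states {A, B, E, F, G} is acyclic, so L(M) is finite; the longest accepting path visits 5 useful states, giving maximum string length 4.
Counting accepting paths from B by length: 1 of length 1, 2 of length 2, 5 of length 3, 2 of length 4. Total 10.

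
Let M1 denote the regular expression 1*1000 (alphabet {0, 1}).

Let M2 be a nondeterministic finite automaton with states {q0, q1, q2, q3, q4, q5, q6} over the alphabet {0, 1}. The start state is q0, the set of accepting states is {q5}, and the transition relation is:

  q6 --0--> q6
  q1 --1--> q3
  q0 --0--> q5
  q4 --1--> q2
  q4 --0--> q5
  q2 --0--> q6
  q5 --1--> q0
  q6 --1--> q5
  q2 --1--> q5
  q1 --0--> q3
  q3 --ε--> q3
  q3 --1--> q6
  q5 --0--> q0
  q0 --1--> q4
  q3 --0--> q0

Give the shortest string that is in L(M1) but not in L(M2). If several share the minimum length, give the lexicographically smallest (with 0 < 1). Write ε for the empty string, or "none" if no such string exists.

11000

The string 11000 is accepted by M1 but not by M2.
No shorter string lies in the difference, and 11000 is the lexicographically first length-5 string in L(M1) \ L(M2).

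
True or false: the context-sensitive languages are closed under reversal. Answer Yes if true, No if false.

Yes

Reversing both sides of every production of a noncontracting (context-sensitive) grammar gives another noncontracting grammar, and it generates Lᴿ; equivalently an LBA can reverse its tape in place and then run the machine for L.
So the context-sensitive languages are closed under reversal.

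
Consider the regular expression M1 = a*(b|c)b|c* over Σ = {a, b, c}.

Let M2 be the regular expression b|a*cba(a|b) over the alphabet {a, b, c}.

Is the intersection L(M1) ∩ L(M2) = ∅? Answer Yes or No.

Converting the expression M1 to a DFA (subset construction, then merging equivalent states) gives the minimal DFA with states {r0, r1, r2, r3, r4, r5, r6}, start state r0, accepting states {r0, r3, r5, r6} and transitions r0: a→r1, b→r2, c→r3; r1: a→r1, b→r2, c→r2; r2: a→r4, b→r5, c→r4; r3: a→r4, b→r5, c→r6; r4: a→r4, b→r4, c→r4; r5: a→r4, b→r4, c→r4; r6: a→r4, b→r4, c→r6.
Converting the expression M2 to a DFA (subset construction, then merging equivalent states) gives the minimal DFA with states {t0, t1, t2, t3, t4, t5, t6}, start state t0, accepting states {t2} and transitions t0: a→t1, b→t2, c→t3; t1: a→t1, b→t4, c→t3; t2: a→t4, b→t4, c→t4; t3: a→t4, b→t5, c→t4; t4: a→t4, b→t4, c→t4; t5: a→t6, b→t4, c→t4; t6: a→t2, b→t2, c→t4.
Exploring the product automaton M1 × M2 from the start pair (r0, t0), following both machines on each input symbol, reaches 12 state pairs: (r0, t0), (r1, t1), (r2, t2), (r3, t3), (r2, t4), (r2, t3), (r4, t4), (r5, t4), (r5, t5), (r6, t4), (r4, t6), (r4, t2).
M1 accepts in {r0, r3, r5, r6} and M2 accepts in {t2}; no reachable pair has both components accepting, so no string drives both machines to acceptance simultaneously and L(M1) ∩ L(M2) = ∅.
So no string is accepted by both, and the intersection is empty.

Yes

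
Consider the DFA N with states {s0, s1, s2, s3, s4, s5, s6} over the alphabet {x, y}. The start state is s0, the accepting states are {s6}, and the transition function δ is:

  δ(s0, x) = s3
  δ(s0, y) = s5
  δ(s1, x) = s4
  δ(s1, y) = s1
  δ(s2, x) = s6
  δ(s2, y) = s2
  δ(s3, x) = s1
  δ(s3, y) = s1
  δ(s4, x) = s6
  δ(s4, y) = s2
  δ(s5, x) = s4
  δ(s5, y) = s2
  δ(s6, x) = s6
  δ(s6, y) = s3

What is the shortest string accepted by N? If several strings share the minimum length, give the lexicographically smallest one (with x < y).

A breadth-first search from s0 reaches an accepting state first via the path s0 → s5 → s4 → s6 on input yxx.
No string of length < 3 is accepted (BFS exhausts all shorter strings without reaching an accepting state), and yxx is the lexicographically least accepting string of length 3.

yxx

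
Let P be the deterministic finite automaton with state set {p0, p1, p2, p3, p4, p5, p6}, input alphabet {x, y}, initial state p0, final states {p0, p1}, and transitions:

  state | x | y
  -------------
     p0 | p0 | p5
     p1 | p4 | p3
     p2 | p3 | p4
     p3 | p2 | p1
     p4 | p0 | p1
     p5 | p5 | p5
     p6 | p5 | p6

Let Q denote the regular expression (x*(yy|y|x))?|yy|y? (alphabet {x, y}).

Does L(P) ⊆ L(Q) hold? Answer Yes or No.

Converting the expression Q to a DFA (subset construction, then merging equivalent states) gives the minimal DFA with states {q0, q1, q2, q3}, start state q0, accepting states {q0, q1, q3} and transitions q0: x→q0, y→q1; q1: x→q2, y→q3; q2: x→q2, y→q2; q3: x→q2, y→q2.
Exploring the product automaton P × Q from the start pair (p0, q0), following both machines on each input symbol, reaches 4 state pairs: (p0, q0), (p5, q1), (p5, q2), (p5, q3).
P accepts in {p0, p1} and Q accepts in {q0, q1, q3}. The reachable pairs whose P-component is accepting are (p0, q0); in each of them the Q-component is accepting too, so the product for L(P) \ L(Q) (P-component accepting, Q-component rejecting) has no reachable accepting pair and the difference is empty.
Hence every string in L(P) is also in L(Q).

Yes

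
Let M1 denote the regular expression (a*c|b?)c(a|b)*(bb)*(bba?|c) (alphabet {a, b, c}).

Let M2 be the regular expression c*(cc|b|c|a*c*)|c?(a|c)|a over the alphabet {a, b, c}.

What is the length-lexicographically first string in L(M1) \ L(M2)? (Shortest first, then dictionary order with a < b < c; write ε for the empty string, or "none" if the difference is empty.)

The string bcc is accepted by M1 but not by M2.
No shorter string lies in the difference, and bcc is the lexicographically first length-3 string in L(M1) \ L(M2).

bcc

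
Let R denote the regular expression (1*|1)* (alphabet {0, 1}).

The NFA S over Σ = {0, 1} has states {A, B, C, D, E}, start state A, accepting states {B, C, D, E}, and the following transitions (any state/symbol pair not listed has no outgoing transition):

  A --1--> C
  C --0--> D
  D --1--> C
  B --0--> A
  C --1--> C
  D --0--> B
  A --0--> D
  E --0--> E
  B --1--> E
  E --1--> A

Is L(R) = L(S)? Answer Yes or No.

No

The empty string ε is accepted by R but rejected by S.
So L(R) ≠ L(S).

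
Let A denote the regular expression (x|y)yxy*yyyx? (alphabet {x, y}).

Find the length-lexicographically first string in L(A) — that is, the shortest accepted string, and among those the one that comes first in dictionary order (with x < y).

xyxyyy

By inspection of the expression, no string of length less than 6 matches, and xyxyyy is the lexicographically first match of length 6.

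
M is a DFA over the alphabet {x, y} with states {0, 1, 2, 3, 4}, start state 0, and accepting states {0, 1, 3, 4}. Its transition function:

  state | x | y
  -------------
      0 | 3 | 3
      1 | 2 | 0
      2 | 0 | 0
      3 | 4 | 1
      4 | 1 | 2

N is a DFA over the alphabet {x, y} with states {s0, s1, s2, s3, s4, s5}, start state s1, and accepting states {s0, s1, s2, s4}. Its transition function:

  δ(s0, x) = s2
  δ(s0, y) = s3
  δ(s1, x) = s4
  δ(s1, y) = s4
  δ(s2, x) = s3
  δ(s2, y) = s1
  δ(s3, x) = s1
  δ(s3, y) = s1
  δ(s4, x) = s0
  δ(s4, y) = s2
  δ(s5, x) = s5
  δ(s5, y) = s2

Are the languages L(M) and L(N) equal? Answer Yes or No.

Yes

Exploring the product automaton M × N from the start pair (0, s1), following both machines on each input symbol, reaches 5 state pairs: (0, s1), (3, s4), (4, s0), (1, s2), (2, s3).
M accepts in {0, 1, 3, 4} and N accepts in {s0, s1, s2, s4}. In every reachable pair the two components are either both accepting — (0, s1), (3, s4), (4, s0), (1, s2) — or both non-accepting, so no string is accepted by exactly one of the machines: L(M) \ L(N) and L(N) \ L(M) are both empty.
Hence every string is accepted by M iff it is accepted by N, and the two languages coincide.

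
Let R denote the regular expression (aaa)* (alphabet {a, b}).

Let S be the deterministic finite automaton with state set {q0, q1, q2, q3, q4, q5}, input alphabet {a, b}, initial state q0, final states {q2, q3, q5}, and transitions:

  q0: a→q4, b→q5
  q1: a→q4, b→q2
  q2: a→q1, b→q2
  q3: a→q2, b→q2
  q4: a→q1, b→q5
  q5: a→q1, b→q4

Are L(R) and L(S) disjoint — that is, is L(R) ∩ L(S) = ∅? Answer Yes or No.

Yes

Converting the expression R to a DFA (subset construction, then merging equivalent states) gives the minimal DFA with states {r0, r1, r2, r3}, start state r0, accepting states {r0} and transitions r0: a→r1, b→r2; r1: a→r3, b→r2; r2: a→r2, b→r2; r3: a→r0, b→r2.
Exploring the product automaton R × S from the start pair (r0, q0), following both machines on each input symbol, reaches 11 state pairs: (r0, q0), (r1, q4), (r2, q5), (r3, q1), (r2, q1), (r2, q4), (r0, q4), (r2, q2), (r1, q1), (r3, q4), (r0, q1).
R accepts in {r0} and S accepts in {q2, q3, q5}; no reachable pair has both components accepting, so no string drives both machines to acceptance simultaneously and L(R) ∩ L(S) = ∅.
So no string is accepted by both, and the intersection is empty.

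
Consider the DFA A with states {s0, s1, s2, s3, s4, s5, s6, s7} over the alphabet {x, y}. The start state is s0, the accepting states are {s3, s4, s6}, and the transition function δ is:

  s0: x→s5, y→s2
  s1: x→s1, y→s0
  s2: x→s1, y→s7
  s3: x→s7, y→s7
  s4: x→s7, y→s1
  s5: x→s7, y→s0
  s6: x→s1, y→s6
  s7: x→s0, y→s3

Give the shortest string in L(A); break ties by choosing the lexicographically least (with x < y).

A breadth-first search from s0 reaches an accepting state first via the path s0 → s5 → s7 → s3 on input xxy.
No string of length < 3 is accepted (BFS exhausts all shorter strings without reaching an accepting state), and xxy is the lexicographically least accepting string of length 3.

xxy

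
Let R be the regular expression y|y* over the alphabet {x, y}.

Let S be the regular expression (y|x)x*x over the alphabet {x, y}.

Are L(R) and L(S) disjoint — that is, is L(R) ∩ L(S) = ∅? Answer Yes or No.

Converting the expression R to a DFA (subset construction, then merging equivalent states) gives the minimal DFA with states {r0, r1}, start state r0, accepting states {r0} and transitions r0: x→r1, y→r0; r1: x→r1, y→r1.
Converting the expression S to a DFA (subset construction, then merging equivalent states) gives the minimal DFA with states {s0, s1, s2, s3}, start state s0, accepting states {s2} and transitions s0: x→s1, y→s1; s1: x→s2, y→s3; s2: x→s2, y→s3; s3: x→s3, y→s3.
Exploring the product automaton R × S from the start pair (r0, s0), following both machines on each input symbol, reaches 6 state pairs: (r0, s0), (r1, s1), (r0, s1), (r1, s2), (r1, s3), (r0, s3).
R accepts in {r0} and S accepts in {s2}; no reachable pair has both components accepting, so no string drives both machines to acceptance simultaneously and L(R) ∩ L(S) = ∅.
So no string is accepted by both, and the intersection is empty.

Yes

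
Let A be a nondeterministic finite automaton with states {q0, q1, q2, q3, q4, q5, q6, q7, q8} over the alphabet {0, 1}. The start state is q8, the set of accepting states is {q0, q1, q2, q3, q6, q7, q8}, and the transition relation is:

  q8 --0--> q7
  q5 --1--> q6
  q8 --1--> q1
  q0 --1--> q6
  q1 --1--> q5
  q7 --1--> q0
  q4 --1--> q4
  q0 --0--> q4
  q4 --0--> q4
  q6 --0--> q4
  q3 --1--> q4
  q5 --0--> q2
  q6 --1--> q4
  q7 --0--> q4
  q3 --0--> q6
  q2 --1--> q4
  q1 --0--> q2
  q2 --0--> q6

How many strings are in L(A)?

10

The useful subgraph on states {q0, q1, q2, q5, q6, q7, q8} is acyclic, so L(A) is finite; the longest accepting path visits 5 useful states, giving maximum string length 4.
Counting accepting paths from q8 by length: 1 of length 0, 2 of length 1, 2 of length 2, 4 of length 3, 1 of length 4. Total 10.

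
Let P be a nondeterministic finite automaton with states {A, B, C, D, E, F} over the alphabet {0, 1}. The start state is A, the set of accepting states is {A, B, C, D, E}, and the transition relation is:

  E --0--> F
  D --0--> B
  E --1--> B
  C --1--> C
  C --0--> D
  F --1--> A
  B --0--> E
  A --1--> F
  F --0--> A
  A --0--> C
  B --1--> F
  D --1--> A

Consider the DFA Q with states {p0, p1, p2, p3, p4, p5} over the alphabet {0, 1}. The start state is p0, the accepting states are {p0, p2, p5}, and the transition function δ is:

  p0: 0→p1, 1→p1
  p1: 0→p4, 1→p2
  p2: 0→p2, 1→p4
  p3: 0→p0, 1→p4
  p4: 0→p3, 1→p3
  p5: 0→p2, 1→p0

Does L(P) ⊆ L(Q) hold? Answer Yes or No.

The string 0 is in L(P) but not in L(Q).
So L(P) ⊄ L(Q).

No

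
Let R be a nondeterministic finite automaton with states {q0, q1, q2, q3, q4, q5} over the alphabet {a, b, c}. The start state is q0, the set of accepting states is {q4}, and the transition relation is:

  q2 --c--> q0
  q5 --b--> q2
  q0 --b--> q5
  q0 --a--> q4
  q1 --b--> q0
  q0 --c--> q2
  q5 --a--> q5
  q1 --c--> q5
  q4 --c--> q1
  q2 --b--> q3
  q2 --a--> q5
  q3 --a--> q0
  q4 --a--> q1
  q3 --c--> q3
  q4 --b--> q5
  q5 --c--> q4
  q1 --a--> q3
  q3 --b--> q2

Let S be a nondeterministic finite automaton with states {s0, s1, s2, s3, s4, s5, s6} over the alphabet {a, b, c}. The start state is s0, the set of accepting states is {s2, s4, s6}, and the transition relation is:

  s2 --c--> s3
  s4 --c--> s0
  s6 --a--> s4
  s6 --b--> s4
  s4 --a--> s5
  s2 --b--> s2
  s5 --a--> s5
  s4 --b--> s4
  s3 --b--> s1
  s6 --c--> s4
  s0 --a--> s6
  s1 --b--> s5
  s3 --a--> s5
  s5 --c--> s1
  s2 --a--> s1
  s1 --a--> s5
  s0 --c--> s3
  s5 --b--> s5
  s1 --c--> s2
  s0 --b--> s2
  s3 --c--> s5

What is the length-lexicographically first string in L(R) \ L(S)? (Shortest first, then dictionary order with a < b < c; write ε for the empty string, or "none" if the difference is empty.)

bc

The string bc is accepted by R but not by S.
No shorter string lies in the difference, and bc is the lexicographically first length-2 string in L(R) \ L(S).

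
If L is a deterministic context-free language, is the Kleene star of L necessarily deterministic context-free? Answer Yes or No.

No

L = {c aⁿbⁿ : n≥0} ∪ {cc aⁿb²ⁿ : n≥0} is a DCFL (the number of leading c's fixes which ratio the DPDA checks), but L* is not. Every word of L starts with c, so in a factorisation of the string cc aⁱbʲ (i≥1) into words of L each factor begins at one of the two c's: either the whole string is a single word of L (forcing j = 2i), or it splits as c · (c aⁱbʲ) with c ∈ L (take n = 0) and c aⁱbʲ ∈ L (forcing j = i). Thus L* ∩ cca⁺b* = {cc aⁿbⁿ : n≥1} ∪ {cc aⁿb²ⁿ : n≥1}. A DPDA for L* would give one for this intersection with a regular set, and, started from its configuration after reading cc, one for {aⁿbⁿ : n≥1} ∪ {aⁿb²ⁿ : n≥1}, which no deterministic PDA accepts (a DPDA for it would have a single run on aⁿb²ⁿ, accepting after the prefix aⁿbⁿ and accepting again after n more b's; an ordinary PDA that simulates it on a's and b's and, at any moment when it is accepting, may switch to reading only a fresh letter d while feeding each d to the simulation as a b, would accept aⁱbʲdᵏ (k≥1) exactly when both aⁱbʲ and aⁱbʲ⁺ᵏ are in the language, i.e. its language intersected with the regular set a*b*d⁺ would be exactly {aⁿbⁿdⁿ : n≥1} — impossible, since context-free languages are closed under intersection with regular sets and {aⁿbⁿdⁿ} is not context-free). So L* is not a DCFL.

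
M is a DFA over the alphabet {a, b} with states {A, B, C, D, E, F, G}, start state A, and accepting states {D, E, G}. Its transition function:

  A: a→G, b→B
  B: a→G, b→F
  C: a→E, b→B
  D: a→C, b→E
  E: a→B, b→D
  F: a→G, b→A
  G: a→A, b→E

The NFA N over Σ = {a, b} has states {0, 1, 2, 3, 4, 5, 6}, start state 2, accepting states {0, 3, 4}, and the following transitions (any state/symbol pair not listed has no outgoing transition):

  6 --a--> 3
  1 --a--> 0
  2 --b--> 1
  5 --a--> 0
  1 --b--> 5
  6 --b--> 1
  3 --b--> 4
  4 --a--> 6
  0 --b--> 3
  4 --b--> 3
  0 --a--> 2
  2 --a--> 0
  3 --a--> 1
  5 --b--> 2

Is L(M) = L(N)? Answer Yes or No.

Yes

Exploring the product automaton M × N from the start pair (A, 2), following both machines on each input symbol, reaches 7 state pairs: (A, 2), (G, 0), (B, 1), (E, 3), (F, 5), (D, 4), (C, 6).
M accepts in {D, E, G} and N accepts in {0, 3, 4}. In every reachable pair the two components are either both accepting — (G, 0), (E, 3), (D, 4) — or both non-accepting, so no string is accepted by exactly one of the machines: L(M) \ L(N) and L(N) \ L(M) are both empty.
Hence every string is accepted by M iff it is accepted by N, and the two languages coincide.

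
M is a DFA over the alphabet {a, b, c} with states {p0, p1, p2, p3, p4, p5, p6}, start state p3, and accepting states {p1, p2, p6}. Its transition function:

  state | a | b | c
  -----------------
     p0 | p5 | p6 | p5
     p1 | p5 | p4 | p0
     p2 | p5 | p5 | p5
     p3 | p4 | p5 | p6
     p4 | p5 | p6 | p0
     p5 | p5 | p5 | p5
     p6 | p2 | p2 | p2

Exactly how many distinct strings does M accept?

12

The useful subgraph on states {p0, p2, p3, p4, p6} is acyclic, so L(M) is finite; the longest accepting path visits 5 useful states, giving maximum string length 4.
Counting accepting paths from p3 by length: 1 of length 1, 4 of length 2, 4 of length 3, 3 of length 4. Total 12.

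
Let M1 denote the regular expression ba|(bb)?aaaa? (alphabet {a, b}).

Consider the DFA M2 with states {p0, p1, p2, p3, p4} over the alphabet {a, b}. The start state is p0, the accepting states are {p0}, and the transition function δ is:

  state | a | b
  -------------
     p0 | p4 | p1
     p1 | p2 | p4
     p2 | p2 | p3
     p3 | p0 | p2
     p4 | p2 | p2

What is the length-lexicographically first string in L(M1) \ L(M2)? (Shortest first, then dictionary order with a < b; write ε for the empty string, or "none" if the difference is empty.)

ba

The string ba is accepted by M1 but not by M2.
No shorter string lies in the difference, and ba is the lexicographically first length-2 string in L(M1) \ L(M2).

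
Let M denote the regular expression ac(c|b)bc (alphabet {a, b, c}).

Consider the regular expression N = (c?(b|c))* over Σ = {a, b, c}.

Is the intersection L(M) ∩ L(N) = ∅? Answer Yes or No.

Converting the expression M to a DFA (subset construction, then merging equivalent states) gives the minimal DFA with states {m0, m1, m2, m3, m4, m5, m6}, start state m0, accepting states {m6} and transitions m0: a→m1, b→m2, c→m2; m1: a→m2, b→m2, c→m3; m2: a→m2, b→m2, c→m2; m3: a→m2, b→m4, c→m4; m4: a→m2, b→m5, c→m2; m5: a→m2, b→m2, c→m6; m6: a→m2, b→m2, c→m2.
Converting the expression N to a DFA (subset construction, then merging equivalent states) gives the minimal DFA with states {n0, n1}, start state n0, accepting states {n0} and transitions n0: a→n1, b→n0, c→n0; n1: a→n1, b→n1, c→n1.
Exploring the product automaton M × N from the start pair (m0, n0), following both machines on each input symbol, reaches 8 state pairs: (m0, n0), (m1, n1), (m2, n0), (m2, n1), (m3, n1), (m4, n1), (m5, n1), (m6, n1).
M accepts in {m6} and N accepts in {n0}; no reachable pair has both components accepting, so no string drives both machines to acceptance simultaneously and L(M) ∩ L(N) = ∅.
So no string is accepted by both, and the intersection is empty.

Yes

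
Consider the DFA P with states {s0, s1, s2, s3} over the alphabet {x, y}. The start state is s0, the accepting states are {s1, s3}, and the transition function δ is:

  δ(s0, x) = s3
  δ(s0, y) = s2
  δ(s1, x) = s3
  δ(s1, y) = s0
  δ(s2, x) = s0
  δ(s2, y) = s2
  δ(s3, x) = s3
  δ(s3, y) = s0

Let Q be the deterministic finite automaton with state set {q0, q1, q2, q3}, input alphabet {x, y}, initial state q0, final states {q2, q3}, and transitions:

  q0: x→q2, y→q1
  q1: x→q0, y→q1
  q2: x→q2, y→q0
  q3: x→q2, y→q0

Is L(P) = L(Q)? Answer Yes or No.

Exploring the product automaton P × Q from the start pair (s0, q0), following both machines on each input symbol, reaches 3 state pairs: (s0, q0), (s3, q2), (s2, q1).
P accepts in {s1, s3} and Q accepts in {q2, q3}. In every reachable pair the two components are either both accepting — (s3, q2) — or both non-accepting, so no string is accepted by exactly one of the machines: L(P) \ L(Q) and L(Q) \ L(P) are both empty.
Hence every string is accepted by P iff it is accepted by Q, and the two languages coincide.

Yes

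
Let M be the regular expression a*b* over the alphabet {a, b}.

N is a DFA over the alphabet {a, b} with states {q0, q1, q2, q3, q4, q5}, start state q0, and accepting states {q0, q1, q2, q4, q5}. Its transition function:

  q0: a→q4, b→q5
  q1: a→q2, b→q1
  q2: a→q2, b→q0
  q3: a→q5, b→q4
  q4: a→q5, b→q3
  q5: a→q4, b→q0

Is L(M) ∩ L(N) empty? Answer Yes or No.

The empty string ε is accepted by both M and N.
Hence L(M) ∩ L(N) ≠ ∅.

No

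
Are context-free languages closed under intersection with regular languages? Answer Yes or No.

Run a PDA for the context-free language and a DFA for the regular one in parallel (product of finite controls, the PDA's stack unchanged, the DFA advancing only on input moves); the product PDA accepts exactly the intersection. (Intersection of two CFLs, by contrast, can fail to be context-free.)
So the context-free languages are closed under intersection with a regular language.

Yes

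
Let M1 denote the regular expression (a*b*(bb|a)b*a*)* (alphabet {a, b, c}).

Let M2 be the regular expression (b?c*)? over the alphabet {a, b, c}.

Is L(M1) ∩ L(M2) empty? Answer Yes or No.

The empty string ε is accepted by both M1 and M2.
Hence L(M1) ∩ L(M2) ≠ ∅.

No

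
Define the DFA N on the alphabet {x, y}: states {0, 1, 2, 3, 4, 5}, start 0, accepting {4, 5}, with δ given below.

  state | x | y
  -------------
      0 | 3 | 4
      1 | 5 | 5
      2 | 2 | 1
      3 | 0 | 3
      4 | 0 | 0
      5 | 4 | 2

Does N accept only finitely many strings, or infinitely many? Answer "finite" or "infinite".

State 0 is reachable from the start and can reach an accepting state, and it lies on the cycle 0 → 3 → 0.
Traversing that cycle any number of times yields accepted strings of unbounded length, so the language is infinite.

infinite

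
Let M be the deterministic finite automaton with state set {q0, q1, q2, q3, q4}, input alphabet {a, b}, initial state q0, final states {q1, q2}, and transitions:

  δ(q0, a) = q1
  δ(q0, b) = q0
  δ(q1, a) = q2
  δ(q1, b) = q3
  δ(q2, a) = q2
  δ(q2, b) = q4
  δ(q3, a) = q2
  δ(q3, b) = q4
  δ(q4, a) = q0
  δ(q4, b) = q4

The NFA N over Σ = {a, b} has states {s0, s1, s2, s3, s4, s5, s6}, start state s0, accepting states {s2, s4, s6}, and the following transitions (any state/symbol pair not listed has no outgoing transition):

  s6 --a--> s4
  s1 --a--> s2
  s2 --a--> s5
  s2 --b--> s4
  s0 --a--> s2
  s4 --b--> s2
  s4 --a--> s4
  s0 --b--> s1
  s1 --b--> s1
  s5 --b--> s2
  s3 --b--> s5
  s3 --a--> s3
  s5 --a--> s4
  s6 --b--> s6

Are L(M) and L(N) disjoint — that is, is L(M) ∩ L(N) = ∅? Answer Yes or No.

No

The string a is accepted by both M and N.
Hence L(M) ∩ L(N) ≠ ∅.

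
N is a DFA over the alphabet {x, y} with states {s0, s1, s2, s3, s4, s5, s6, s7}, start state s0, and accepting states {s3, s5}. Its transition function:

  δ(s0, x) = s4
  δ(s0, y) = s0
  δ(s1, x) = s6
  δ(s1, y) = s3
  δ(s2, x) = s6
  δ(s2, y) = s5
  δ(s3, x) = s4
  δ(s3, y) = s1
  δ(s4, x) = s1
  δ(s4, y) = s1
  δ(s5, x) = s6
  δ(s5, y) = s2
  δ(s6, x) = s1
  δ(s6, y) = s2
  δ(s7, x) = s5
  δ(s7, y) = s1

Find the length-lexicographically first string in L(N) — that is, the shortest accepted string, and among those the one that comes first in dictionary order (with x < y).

A breadth-first search from s0 reaches an accepting state first via the path s0 → s4 → s1 → s3 on input xxy.
No string of length < 3 is accepted (BFS exhausts all shorter strings without reaching an accepting state), and xxy is the lexicographically least accepting string of length 3.

xxy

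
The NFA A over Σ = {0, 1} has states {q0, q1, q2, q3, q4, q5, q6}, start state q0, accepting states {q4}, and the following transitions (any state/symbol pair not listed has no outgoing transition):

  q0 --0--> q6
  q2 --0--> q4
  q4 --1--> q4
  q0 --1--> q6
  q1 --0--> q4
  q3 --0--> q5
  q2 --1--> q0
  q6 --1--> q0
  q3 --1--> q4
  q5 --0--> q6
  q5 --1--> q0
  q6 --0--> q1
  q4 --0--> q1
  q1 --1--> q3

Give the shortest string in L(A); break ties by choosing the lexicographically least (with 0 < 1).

A breadth-first search from q0 reaches an accepting state first via the path q0 → q6 → q1 → q4 on input 000.
No string of length < 3 is accepted (BFS exhausts all shorter strings without reaching an accepting state), and 000 is the lexicographically least accepting string of length 3.

000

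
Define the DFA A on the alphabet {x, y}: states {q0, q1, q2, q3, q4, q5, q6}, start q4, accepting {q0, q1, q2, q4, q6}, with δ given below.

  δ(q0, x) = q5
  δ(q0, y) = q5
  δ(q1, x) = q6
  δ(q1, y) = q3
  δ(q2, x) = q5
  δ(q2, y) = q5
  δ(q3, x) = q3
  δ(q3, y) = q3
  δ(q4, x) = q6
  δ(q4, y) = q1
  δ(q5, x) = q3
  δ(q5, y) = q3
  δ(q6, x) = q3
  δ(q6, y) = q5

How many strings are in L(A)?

The useful subgraph on states {q1, q4, q6} is acyclic, so L(A) is finite; the longest accepting path visits 3 useful states, giving maximum string length 2.
Counting accepting paths from q4 by length: 1 of length 0, 2 of length 1, 1 of length 2. Total 4.

4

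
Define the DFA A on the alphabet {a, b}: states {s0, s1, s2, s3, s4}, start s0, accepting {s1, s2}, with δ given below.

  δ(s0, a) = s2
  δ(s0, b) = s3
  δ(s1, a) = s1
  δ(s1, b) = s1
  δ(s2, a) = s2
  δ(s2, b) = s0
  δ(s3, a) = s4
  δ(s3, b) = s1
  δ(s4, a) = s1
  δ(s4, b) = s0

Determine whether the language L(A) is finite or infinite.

infinite

State s0 is reachable from the start and can reach an accepting state, and it lies on the cycle s0 → s2 → s0.
Traversing that cycle any number of times yields accepted strings of unbounded length, so the language is infinite.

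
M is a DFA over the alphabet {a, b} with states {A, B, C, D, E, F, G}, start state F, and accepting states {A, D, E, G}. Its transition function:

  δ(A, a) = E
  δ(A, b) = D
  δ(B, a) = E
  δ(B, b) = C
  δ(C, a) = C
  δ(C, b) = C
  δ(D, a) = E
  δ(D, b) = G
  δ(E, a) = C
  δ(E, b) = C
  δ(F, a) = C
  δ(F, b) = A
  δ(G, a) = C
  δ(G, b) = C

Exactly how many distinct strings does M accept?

The useful subgraph on states {A, D, E, F, G} is acyclic, so L(M) is finite; the longest accepting path visits 4 useful states, giving maximum string length 3.
Counting accepting paths from F by length: 1 of length 1, 2 of length 2, 2 of length 3. Total 5.

5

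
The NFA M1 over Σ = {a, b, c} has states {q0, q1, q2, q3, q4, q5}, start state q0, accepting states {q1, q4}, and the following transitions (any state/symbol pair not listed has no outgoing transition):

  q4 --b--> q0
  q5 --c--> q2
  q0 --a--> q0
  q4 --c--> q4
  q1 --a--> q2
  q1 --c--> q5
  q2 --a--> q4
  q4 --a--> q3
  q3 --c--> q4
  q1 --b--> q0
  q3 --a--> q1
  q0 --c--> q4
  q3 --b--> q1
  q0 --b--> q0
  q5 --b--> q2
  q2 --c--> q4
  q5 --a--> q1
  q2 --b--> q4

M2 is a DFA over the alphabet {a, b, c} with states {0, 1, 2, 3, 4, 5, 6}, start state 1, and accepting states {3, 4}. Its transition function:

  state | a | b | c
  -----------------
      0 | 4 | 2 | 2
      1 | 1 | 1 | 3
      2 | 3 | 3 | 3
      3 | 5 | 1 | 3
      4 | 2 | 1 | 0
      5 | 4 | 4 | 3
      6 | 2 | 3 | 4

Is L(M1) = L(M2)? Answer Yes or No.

Yes

Exploring the product automaton M1 × M2 from the start pair (q0, 1), following both machines on each input symbol, reaches 6 state pairs: (q0, 1), (q4, 3), (q3, 5), (q1, 4), (q2, 2), (q5, 0).
M1 accepts in {q1, q4} and M2 accepts in {3, 4}. In every reachable pair the two components are either both accepting — (q4, 3), (q1, 4) — or both non-accepting, so no string is accepted by exactly one of the machines: L(M1) \ L(M2) and L(M2) \ L(M1) are both empty.
Hence every string is accepted by M1 iff it is accepted by M2, and the two languages coincide.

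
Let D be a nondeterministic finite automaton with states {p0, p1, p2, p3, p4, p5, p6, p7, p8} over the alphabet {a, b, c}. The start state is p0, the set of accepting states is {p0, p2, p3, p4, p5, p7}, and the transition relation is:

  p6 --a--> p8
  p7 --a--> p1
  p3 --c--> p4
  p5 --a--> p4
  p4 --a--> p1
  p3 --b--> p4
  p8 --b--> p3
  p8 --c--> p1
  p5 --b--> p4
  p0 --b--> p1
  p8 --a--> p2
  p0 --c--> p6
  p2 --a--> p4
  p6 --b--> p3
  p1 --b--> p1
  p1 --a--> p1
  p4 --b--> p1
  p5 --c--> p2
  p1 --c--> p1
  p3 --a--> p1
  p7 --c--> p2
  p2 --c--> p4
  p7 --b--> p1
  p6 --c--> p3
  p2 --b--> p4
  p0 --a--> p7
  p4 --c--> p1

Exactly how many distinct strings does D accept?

19

The useful subgraph on states {p0, p2, p3, p4, p6, p7, p8} is acyclic, so L(D) is finite; the longest accepting path visits 5 useful states, giving maximum string length 4.
Counting accepting paths from p0 by length: 1 of length 0, 1 of length 1, 3 of length 2, 9 of length 3, 5 of length 4. Total 19.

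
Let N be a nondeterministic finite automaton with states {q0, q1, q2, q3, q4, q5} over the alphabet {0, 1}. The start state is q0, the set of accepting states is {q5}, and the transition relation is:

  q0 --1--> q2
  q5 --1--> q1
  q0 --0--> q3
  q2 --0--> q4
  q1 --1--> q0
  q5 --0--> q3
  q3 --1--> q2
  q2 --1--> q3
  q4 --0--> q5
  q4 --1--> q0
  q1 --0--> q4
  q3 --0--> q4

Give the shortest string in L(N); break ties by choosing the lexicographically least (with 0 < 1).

A breadth-first search from q0 reaches an accepting state first via the path q0 → q3 → q4 → q5 on input 000.
No string of length < 3 is accepted (BFS exhausts all shorter strings without reaching an accepting state), and 000 is the lexicographically least accepting string of length 3.

000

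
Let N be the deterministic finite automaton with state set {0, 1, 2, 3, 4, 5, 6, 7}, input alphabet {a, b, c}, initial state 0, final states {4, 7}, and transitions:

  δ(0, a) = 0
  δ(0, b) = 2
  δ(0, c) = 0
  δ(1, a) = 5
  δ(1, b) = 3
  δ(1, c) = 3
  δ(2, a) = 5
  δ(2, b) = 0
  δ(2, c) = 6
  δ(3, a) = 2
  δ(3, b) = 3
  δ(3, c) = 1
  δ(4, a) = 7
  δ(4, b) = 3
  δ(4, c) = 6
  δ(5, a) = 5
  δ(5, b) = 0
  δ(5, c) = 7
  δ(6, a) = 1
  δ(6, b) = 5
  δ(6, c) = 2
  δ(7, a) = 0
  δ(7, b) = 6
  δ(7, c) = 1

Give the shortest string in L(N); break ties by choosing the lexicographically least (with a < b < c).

A breadth-first search from 0 reaches an accepting state first via the path 0 → 2 → 5 → 7 on input bac.
No string of length < 3 is accepted (BFS exhausts all shorter strings without reaching an accepting state), and bac is the lexicographically least accepting string of length 3.

bac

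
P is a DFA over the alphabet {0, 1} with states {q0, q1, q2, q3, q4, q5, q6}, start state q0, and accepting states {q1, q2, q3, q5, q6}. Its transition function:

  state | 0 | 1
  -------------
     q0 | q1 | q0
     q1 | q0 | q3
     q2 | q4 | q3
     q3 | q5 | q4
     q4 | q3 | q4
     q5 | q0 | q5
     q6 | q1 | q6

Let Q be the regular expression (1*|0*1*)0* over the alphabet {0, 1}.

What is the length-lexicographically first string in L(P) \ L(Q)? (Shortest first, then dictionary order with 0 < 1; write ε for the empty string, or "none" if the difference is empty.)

The string 101 is accepted by P but not by Q.
No shorter string lies in the difference, and 101 is the lexicographically first length-3 string in L(P) \ L(Q).

101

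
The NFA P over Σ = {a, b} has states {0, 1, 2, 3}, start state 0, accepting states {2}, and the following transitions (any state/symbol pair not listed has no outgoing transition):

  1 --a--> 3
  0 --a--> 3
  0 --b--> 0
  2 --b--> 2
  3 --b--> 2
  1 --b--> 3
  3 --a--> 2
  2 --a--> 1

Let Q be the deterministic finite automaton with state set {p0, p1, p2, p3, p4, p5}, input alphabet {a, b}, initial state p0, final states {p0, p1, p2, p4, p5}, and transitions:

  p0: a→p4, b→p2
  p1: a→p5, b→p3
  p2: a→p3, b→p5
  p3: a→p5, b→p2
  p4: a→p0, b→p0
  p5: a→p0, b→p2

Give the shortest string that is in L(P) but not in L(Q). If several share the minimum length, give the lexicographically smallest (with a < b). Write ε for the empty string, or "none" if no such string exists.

aababa

The string aababa is accepted by P but not by Q.
No shorter string lies in the difference, and aababa is the lexicographically first length-6 string in L(P) \ L(Q).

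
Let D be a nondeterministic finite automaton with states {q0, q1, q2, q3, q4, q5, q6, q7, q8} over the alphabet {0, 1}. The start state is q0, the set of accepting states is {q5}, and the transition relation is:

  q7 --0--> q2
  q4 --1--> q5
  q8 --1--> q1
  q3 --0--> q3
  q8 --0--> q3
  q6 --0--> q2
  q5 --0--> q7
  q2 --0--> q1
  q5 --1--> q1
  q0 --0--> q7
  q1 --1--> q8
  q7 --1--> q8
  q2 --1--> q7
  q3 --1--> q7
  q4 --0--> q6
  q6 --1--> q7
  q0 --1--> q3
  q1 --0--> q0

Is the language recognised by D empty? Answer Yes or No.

Yes

The states reachable from the start state are {q0, q1, q2, q3, q7, q8}.
None of the accepting states {q5} is reachable, so no string is accepted and L(D) = ∅.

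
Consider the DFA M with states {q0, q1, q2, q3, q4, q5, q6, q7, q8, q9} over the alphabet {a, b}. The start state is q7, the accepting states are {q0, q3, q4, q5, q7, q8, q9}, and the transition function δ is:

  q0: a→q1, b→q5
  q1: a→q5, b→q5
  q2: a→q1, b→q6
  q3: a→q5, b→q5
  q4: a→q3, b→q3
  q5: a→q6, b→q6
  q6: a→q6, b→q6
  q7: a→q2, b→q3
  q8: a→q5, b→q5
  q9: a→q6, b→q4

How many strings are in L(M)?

The useful subgraph on states {q1, q2, q3, q5, q7} is acyclic, so L(M) is finite; the longest accepting path visits 4 useful states, giving maximum string length 3.
Counting accepting paths from q7 by length: 1 of length 0, 1 of length 1, 2 of length 2, 2 of length 3. Total 6.

6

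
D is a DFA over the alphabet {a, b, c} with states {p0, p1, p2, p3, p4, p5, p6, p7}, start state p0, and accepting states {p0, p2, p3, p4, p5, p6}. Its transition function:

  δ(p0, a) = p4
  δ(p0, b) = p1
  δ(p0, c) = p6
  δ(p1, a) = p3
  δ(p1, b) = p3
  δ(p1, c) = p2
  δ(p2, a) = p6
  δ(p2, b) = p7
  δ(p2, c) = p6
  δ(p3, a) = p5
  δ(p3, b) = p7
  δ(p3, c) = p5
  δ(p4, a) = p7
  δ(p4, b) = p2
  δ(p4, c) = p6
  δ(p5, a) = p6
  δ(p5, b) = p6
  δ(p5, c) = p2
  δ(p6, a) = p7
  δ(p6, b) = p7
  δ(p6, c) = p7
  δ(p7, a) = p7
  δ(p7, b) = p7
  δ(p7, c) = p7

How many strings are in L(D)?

The useful subgraph on states {p0, p1, p2, p3, p4, p5, p6} is acyclic, so L(D) is finite; the longest accepting path visits 6 useful states, giving maximum string length 5.
Counting accepting paths from p0 by length: 1 of length 0, 2 of length 1, 5 of length 2, 8 of length 3, 12 of length 4, 8 of length 5. Total 36.

36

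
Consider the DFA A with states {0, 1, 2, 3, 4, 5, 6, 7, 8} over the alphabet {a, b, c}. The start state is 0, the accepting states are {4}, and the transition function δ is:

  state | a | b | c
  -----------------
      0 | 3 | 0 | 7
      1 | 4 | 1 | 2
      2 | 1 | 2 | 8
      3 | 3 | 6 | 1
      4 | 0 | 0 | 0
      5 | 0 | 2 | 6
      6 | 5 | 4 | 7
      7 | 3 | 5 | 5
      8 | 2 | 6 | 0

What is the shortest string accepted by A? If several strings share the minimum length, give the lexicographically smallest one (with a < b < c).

abb

A breadth-first search from 0 reaches an accepting state first via the path 0 → 3 → 6 → 4 on input abb.
No string of length < 3 is accepted (BFS exhausts all shorter strings without reaching an accepting state), and abb is the lexicographically least accepting string of length 3.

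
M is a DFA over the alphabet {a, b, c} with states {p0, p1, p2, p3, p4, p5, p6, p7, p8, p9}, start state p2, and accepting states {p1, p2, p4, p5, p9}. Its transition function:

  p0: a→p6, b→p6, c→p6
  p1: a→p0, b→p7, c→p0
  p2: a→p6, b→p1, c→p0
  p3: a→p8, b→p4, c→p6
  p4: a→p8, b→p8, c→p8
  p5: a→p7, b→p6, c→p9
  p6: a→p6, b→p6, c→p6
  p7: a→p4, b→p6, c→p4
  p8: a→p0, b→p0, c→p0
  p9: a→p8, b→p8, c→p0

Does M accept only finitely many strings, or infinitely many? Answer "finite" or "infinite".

finite

The useful states (reachable from p2 and able to reach an accepting state) are {p1, p2, p4, p7}.
Restricted to these states the transition graph has no cycle, so every accepting path has bounded length and L is finite.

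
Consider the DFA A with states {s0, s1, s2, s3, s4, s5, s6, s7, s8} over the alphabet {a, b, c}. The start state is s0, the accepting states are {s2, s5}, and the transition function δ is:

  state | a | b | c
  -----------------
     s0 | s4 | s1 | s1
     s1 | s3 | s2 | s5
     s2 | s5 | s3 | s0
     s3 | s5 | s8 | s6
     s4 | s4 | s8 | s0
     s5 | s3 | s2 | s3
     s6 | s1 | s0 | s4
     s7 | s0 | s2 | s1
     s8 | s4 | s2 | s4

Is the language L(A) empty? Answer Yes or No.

No

The string bb is accepted: the run s0 → s1 → s2 ends in the accepting state s2.
Since at least one string is accepted, L(A) is not empty.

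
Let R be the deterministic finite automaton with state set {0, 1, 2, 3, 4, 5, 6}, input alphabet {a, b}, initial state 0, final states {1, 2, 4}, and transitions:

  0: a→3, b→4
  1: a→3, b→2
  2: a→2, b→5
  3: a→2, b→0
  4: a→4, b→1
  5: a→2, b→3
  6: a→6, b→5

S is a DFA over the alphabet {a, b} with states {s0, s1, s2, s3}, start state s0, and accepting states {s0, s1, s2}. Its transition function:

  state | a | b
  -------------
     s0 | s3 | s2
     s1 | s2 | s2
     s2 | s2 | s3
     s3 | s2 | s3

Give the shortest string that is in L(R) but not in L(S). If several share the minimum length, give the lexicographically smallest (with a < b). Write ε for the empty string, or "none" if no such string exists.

bb

The string bb is accepted by R but not by S.
No shorter string lies in the difference, and bb is the lexicographically first length-2 string in L(R) \ L(S).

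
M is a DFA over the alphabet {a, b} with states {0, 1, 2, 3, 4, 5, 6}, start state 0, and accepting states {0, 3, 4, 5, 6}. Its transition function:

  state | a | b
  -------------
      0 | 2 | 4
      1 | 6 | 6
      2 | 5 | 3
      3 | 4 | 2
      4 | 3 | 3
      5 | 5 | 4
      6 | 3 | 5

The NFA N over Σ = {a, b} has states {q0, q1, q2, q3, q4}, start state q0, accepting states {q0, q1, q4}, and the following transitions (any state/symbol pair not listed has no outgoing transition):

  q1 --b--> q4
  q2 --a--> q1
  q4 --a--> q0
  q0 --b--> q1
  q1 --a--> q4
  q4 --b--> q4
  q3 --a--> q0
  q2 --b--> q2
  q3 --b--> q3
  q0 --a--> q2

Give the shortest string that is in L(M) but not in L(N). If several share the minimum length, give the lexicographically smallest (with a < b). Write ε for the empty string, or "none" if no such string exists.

ab

The string ab is accepted by M but not by N.
No shorter string lies in the difference, and ab is the lexicographically first length-2 string in L(M) \ L(N).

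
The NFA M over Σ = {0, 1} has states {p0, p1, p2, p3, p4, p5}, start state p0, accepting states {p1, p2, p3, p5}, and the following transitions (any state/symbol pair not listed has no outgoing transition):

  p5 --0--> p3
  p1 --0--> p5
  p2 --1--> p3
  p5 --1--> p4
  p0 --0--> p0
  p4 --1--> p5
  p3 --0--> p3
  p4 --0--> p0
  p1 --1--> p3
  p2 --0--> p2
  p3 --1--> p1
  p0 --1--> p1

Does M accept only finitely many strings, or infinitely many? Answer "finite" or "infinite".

infinite

State p0 is reachable from the start and can reach an accepting state, and it lies on the cycle p0 → p0.
Traversing that cycle any number of times yields accepted strings of unbounded length, so the language is infinite.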